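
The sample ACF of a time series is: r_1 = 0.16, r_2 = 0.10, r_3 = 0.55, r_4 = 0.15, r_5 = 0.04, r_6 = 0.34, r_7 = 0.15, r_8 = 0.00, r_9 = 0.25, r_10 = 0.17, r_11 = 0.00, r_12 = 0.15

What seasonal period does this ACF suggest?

3

The largest autocorrelation is r_3 = 0.55, with weaker echoes at lags 6 (0.34) and 9 (0.25); the remaining lags stay at or below 0.17.
The dominant spike at lag 3 indicates a seasonal period of 3.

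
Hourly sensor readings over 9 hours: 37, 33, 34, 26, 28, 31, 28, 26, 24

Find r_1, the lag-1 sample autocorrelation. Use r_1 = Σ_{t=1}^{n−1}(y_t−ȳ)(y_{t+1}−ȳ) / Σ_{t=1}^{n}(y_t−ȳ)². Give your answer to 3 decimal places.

Mean ȳ = (37 + 33 + 34 + 26 + 28 + 31 + 28 + 26 + 24)/9 = 29.6667
Numerator Σ_{t=1}^{8}(y_t−ȳ)(y_{t+1}−ȳ) = 51.5556
Denominator Σ(y_t−ȳ)² = 150.0000
r_1 = 51.5556 / 150.0000 = 0.344

0.344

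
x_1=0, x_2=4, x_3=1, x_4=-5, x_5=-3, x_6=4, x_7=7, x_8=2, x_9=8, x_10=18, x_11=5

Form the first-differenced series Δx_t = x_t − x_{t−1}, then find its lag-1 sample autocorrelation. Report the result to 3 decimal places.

-0.207

First differences Δx: 4, -3, -6, 2, 7, 3, -5, 6, 10, -13
Mean of differences = 0.5000
Numerator Σ(Δx_t−Δx̄)(Δx_{t+1}−Δx̄) = -93.2500
Denominator Σ(Δx_t−Δx̄)² = 450.5000
r_1(Δx) = -93.2500 / 450.5000 = -0.207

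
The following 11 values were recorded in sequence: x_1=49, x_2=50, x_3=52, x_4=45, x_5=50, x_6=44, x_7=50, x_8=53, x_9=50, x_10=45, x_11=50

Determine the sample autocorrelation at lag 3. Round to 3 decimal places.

Mean x̄ = (49 + 50 + 52 + 45 + 50 + 44 + 50 + 53 + 50 + 45 + 50)/11 = 48.9091
Numerator Σ_{t=1}^{8}(x_t−x̄)(x_{t+3}−x̄) = -19.2975
Denominator Σ(x_t−x̄)² = 86.9091
r_3 = -19.2975 / 86.9091 = -0.222

-0.222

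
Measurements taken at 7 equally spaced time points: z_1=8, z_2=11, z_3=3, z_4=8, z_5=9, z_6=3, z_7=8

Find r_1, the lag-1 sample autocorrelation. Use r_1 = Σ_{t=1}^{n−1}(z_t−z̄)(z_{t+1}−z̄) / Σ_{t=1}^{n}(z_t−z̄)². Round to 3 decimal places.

-0.472

Mean z̄ = (8 + 11 + 3 + 8 + 9 + 3 + 8)/7 = 7.1429
Deviations from mean: 0.8571, 3.8571, -4.1429, 0.8571, 1.8571, -4.1429, 0.8571
Σ(z_t−z̄)(z_{t+1}−z̄) = (3.3061) + (-15.9796) + (-3.5510) + (1.5918) + (-7.6939) + (-3.5510) = -25.8776
Denominator Σ(z_t−z̄)² = 54.8571
r_1 = -25.8776 / 54.8571 = -0.472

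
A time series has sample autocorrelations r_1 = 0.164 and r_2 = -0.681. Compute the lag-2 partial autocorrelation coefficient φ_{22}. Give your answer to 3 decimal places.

-0.727

φ_{22} = (r_2 − r_1²) / (1 − r_1²)
r_1² = (0.164)² = 0.026896
Numerator = -0.681 − 0.0269 = -0.7079; denominator = 1 − 0.0269 = 0.9731
φ_{22} = -0.7079 / 0.9731 = -0.727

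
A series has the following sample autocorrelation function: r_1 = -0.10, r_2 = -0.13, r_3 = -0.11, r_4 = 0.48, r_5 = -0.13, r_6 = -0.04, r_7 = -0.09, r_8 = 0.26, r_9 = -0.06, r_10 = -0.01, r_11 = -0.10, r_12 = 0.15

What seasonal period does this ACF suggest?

The largest autocorrelation is r_4 = 0.48, with weaker echoes at lags 8 (0.26) and 12 (0.15); the remaining lags stay at or below -0.01.
The dominant spike at lag 4 indicates a seasonal period of 4.

4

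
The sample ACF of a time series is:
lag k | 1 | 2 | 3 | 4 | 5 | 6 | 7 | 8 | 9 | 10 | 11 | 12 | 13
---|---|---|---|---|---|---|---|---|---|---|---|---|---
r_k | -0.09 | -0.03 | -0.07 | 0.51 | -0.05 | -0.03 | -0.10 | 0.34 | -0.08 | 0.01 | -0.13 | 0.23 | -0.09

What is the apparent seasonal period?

The largest autocorrelation is r_4 = 0.51, with weaker echoes at lags 8 (0.34) and 12 (0.23); the remaining lags stay at or below 0.01.
The dominant spike at lag 4 indicates a seasonal period of 4.

4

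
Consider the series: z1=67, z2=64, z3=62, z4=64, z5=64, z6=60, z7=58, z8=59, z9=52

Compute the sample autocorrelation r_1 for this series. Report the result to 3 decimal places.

0.356

Mean z̄ = (67 + 64 + 62 + 64 + 64 + 60 + 58 + 59 + 52)/9 = 61.1111
Numerator Σ_{t=1}^{8}(z_t−z̄)(z_{t+1}−z̄) = 56.5432
Denominator Σ(z_t−z̄)² = 158.8889
r_1 = 56.5432 / 158.8889 = 0.356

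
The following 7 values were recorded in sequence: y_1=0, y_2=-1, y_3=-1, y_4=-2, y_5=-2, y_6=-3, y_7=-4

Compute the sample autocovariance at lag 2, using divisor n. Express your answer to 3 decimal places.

Mean ȳ = (0 − 1 − 1 − 2 − 2 − 3 − 4)/7 = -1.8571
Σ_{t=1}^{5}(y_t−ȳ)(y_{t+2}−ȳ) = 1.8163
γ_2 = 1.8163 / 7 = 0.259

0.259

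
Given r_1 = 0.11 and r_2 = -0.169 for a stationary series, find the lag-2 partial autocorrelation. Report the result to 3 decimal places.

-0.183

φ_{22} = (r_2 − r_1²) / (1 − r_1²)
r_1² = (0.11)² = 0.0121
Numerator = -0.169 − 0.0121 = -0.1811; denominator = 1 − 0.0121 = 0.9879
φ_{22} = -0.1811 / 0.9879 = -0.183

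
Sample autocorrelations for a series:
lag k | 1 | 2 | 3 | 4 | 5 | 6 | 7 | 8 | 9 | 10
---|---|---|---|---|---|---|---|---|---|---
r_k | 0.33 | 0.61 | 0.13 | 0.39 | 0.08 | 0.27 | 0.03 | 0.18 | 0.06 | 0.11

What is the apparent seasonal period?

2

The largest autocorrelation is r_2 = 0.61, with a weaker echo at lag 4 (0.39); the remaining lags stay at or below 0.33.
The dominant spike at lag 2 indicates a seasonal period of 2.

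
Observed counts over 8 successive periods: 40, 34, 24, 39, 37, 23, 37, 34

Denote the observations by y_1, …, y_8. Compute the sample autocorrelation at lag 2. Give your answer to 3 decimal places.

Mean ȳ = (40 + 34 + 24 + 39 + 37 + 23 + 37 + 34)/8 = 33.5000
Deviations from mean: 6.5000, 0.5000, -9.5000, 5.5000, 3.5000, -10.5000, 3.5000, 0.5000
Numerator Σ_{t=1}^{6}(y_t−ȳ)(y_{t+2}−ȳ) = -143.0000
Denominator Σ(y_t−ȳ)² = 298.0000
r_2 = -143.0000 / 298.0000 = -0.480

-0.480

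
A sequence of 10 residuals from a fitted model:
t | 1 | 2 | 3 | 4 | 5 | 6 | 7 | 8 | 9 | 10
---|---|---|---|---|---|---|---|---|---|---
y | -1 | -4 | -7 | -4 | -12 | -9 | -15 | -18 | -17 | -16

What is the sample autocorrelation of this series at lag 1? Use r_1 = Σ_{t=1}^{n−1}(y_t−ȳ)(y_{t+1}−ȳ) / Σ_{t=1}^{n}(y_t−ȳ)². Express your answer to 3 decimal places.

0.609

Mean ȳ = (-1 − 4 − 7 − 4 − 12 − 9 − 15 − 18 − 17 − 16)/10 = -10.3000
Numerator Σ_{t=1}^{9}(y_t−ȳ)(y_{t+1}−ȳ) = 207.1100
Denominator Σ(y_t−ȳ)² = 340.1000
r_1 = 207.1100 / 340.1000 = 0.609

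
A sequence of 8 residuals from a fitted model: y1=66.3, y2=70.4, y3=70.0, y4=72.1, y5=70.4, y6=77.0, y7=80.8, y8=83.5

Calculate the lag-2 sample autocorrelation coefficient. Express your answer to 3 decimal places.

0.196

Mean ȳ = (66.3 + 70.4 + 70.0 + 72.1 + 70.4 + 77.0 + 80.8 + 83.5)/8 = 73.8125
Numerator Σ_{t=1}^{6}(y_t−ȳ)(y_{t+2}−ȳ) = 49.0709
Denominator Σ(y_t−ȳ)² = 250.0288
r_2 = 49.0709 / 250.0288 = 0.196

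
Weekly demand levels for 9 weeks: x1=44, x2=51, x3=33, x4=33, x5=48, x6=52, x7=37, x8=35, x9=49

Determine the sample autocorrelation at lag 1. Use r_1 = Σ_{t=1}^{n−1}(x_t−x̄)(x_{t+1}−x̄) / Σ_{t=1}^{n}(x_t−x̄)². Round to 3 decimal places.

-0.075

Mean x̄ = (44 + 51 + 33 + 33 + 48 + 52 + 37 + 35 + 49)/9 = 42.4444
Numerator Σ_{t=1}^{8}(x_t−x̄)(x_{t+1}−x̄) = -37.9753
Denominator Σ(x_t−x̄)² = 504.2222
r_1 = -37.9753 / 504.2222 = -0.075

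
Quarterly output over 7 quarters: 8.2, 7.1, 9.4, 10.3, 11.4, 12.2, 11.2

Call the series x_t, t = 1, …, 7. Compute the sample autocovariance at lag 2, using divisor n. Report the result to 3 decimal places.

0.249

Mean x̄ = (8.2 + 7.1 + 9.4 + 10.3 + 11.4 + 12.2 + 11.2)/7 = 9.9714
Deviations: -1.7714, -2.8714, -0.5714, 0.3286, 1.4286, 2.2286, 1.2286
Σ_{t=1}^{5}(x_t−x̄)(x_{t+2}−x̄) = 1.7398
γ_2 = 1.7398 / 7 = 0.249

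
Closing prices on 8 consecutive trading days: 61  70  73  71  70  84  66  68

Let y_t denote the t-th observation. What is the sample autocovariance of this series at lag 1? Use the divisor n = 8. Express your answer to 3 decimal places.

Mean ȳ = (61 + 70 + 73 + 71 + 70 + 84 + 66 + 68)/8 = 70.3750
Deviations: -9.3750, -0.3750, 2.6250, 0.6250, -0.3750, 13.6250, -4.3750, -2.3750
Σ_{t=1}^{7}(y_t−ȳ)(y_{t+1}−ȳ) = -50.3906
γ_1 = -50.3906 / 8 = -6.299

-6.299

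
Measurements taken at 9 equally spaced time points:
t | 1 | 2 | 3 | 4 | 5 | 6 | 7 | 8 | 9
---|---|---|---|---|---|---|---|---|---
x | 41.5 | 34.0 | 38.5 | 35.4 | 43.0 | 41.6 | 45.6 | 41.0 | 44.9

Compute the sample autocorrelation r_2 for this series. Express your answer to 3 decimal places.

Mean x̄ = (41.5 + 34.0 + 38.5 + 35.4 + 43.0 + 41.6 + 45.6 + 41.0 + 44.9)/9 = 40.6111
Σ(x_t−x̄)(x_{t+2}−x̄) = (-1.8765) + (34.4512) + (-5.0432) + (-5.1532) + (11.9179) + (0.3846) + (21.3968) = 56.0775
Denominator Σ(x_t−x̄)² = 126.2289
r_2 = 56.0775 / 126.2289 = 0.444

0.444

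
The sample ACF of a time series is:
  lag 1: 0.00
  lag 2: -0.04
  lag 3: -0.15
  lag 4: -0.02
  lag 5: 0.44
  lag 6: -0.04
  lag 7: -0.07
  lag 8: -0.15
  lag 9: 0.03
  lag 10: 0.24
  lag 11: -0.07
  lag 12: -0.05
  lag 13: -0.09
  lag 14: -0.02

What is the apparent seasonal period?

The largest autocorrelation is r_5 = 0.44, with a weaker echo at lag 10 (0.24); the remaining lags stay at or below 0.03.
The dominant spike at lag 5 indicates a seasonal period of 5.

5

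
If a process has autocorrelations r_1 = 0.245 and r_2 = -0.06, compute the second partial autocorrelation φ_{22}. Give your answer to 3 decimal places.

-0.128

φ_{22} = (r_2 − r_1²) / (1 − r_1²)
r_1² = (0.245)² = 0.060025
Numerator = -0.06 − 0.0600 = -0.1200; denominator = 1 − 0.0600 = 0.9400
φ_{22} = -0.1200 / 0.9400 = -0.128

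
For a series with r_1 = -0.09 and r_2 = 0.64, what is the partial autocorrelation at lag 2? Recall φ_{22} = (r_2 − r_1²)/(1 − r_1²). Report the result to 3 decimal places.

0.637

φ_{22} = (r_2 − r_1²) / (1 − r_1²)
r_1² = (-0.09)² = 0.0081
Numerator = 0.64 − 0.0081 = 0.6319; denominator = 1 − 0.0081 = 0.9919
φ_{22} = 0.6319 / 0.9919 = 0.637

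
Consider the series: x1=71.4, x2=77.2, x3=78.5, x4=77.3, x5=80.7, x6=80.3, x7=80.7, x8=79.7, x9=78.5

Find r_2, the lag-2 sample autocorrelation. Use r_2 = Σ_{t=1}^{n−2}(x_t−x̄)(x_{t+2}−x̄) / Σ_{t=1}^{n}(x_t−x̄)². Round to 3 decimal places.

Mean x̄ = (71.4 + 77.2 + 78.5 + 77.3 + 80.7 + 80.3 + 80.7 + 79.7 + 78.5)/9 = 78.2556
Σ(x_t−x̄)(x_{t+2}−x̄) = (-1.6758) + (1.0086) + (0.5975) + (-1.9536) + (5.9753) + (2.9531) + (0.5975) = 7.5027
Denominator Σ(x_t−x̄)² = 67.3622
r_2 = 7.5027 / 67.3622 = 0.111

0.111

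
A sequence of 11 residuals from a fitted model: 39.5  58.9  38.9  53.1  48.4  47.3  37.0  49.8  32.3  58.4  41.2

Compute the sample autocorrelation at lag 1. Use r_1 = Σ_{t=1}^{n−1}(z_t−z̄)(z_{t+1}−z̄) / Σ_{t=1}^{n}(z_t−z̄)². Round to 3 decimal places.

-0.685

Mean z̄ = (39.5 + 58.9 + 38.9 + 53.1 + 48.4 + 47.3 + 37.0 + 49.8 + 32.3 + 58.4 + 41.2)/11 = 45.8909
Numerator Σ_{t=1}^{10}(z_t−z̄)(z_{t+1}−z̄) = -531.9601
Denominator Σ(z_t−z̄)² = 776.7291
r_1 = -531.9601 / 776.7291 = -0.685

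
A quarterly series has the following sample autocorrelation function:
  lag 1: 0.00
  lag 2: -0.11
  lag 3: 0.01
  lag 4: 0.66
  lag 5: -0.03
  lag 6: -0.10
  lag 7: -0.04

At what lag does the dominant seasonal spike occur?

The largest autocorrelation is r_4 = 0.66; the remaining lags stay at or below 0.01.
The dominant spike at lag 4 indicates a seasonal period of 4.

4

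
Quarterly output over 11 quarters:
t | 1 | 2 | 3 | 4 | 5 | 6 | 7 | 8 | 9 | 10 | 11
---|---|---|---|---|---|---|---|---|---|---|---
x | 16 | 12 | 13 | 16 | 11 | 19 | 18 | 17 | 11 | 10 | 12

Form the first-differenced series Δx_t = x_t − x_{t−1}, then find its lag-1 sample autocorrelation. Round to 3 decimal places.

-0.345

First differences Δx: -4, 1, 3, -5, 8, -1, -1, -6, -1, 2
Mean of differences = -0.4000
Numerator Σ(Δx_t−Δx̄)(Δx_{t+1}−Δx̄) = -53.9600
Denominator Σ(Δx_t−Δx̄)² = 156.4000
r_1(Δx) = -53.9600 / 156.4000 = -0.345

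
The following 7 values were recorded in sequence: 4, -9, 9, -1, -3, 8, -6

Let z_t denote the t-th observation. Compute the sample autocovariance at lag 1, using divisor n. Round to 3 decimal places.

-28.032

Mean z̄ = (4 − 9 + 9 − 1 − 3 + 8 − 6)/7 = 0.2857
Deviations: 3.7143, -9.2857, 8.7143, -1.2857, -3.2857, 7.7143, -6.2857
Σ_{t=1}^{6}(z_t−z̄)(z_{t+1}−z̄) = -196.2245
γ_1 = -196.2245 / 7 = -28.032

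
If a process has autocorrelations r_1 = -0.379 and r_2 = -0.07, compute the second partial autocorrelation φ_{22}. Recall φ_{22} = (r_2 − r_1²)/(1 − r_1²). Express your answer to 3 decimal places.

-0.249

φ_{22} = (r_2 − r_1²) / (1 − r_1²)
r_1² = (-0.379)² = 0.143641
Numerator = -0.07 − 0.1436 = -0.2136; denominator = 1 − 0.1436 = 0.8564
φ_{22} = -0.2136 / 0.8564 = -0.249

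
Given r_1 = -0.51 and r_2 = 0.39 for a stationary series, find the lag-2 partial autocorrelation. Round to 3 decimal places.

0.176

φ_{22} = (r_2 − r_1²) / (1 − r_1²)
r_1² = (-0.51)² = 0.2601
Numerator = 0.39 − 0.2601 = 0.1299; denominator = 1 − 0.2601 = 0.7399
φ_{22} = 0.1299 / 0.7399 = 0.176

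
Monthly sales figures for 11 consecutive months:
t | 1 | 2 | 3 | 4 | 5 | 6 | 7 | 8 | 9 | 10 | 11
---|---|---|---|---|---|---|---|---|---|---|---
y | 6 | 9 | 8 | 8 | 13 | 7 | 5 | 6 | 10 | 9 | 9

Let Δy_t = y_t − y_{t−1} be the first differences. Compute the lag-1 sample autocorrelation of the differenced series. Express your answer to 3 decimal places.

-0.251

First differences Δy: 3, -1, 0, 5, -6, -2, 1, 4, -1, 0
Mean of differences = 0.3000
Numerator Σ(Δy_t−Δȳ)(Δy_{t+1}−Δȳ) = -23.0900
Denominator Σ(Δy_t−Δȳ)² = 92.1000
r_1(Δy) = -23.0900 / 92.1000 = -0.251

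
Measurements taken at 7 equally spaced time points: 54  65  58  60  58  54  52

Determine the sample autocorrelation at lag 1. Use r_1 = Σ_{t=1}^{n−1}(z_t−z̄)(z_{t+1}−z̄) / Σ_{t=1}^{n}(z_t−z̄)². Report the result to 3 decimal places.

Mean z̄ = (54 + 65 + 58 + 60 + 58 + 54 + 52)/7 = 57.2857
Deviations from mean: -3.2857, 7.7143, 0.7143, 2.7143, 0.7143, -3.2857, -5.2857
Σ(z_t−z̄)(z_{t+1}−z̄) = (-25.3469) + (5.5102) + (1.9388) + (1.9388) + (-2.3469) + (17.3673) = -0.9388
Denominator Σ(z_t−z̄)² = 117.4286
r_1 = -0.9388 / 117.4286 = -0.008

-0.008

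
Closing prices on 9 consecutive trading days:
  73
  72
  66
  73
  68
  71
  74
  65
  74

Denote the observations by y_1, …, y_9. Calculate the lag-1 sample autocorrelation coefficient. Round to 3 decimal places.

-0.602

Mean ȳ = (73 + 72 + 66 + 73 + 68 + 71 + 74 + 65 + 74)/9 = 70.6667
Numerator Σ_{t=1}^{8}(y_t−ȳ)(y_{t+1}−ȳ) = -57.7778
Denominator Σ(y_t−ȳ)² = 96.0000
r_1 = -57.7778 / 96.0000 = -0.602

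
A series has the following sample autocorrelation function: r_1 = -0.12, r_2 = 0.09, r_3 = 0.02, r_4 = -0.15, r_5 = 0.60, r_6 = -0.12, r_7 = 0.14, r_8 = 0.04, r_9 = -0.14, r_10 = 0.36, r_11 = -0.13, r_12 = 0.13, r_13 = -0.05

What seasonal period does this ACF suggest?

The largest autocorrelation is r_5 = 0.60, with a weaker echo at lag 10 (0.36); the remaining lags stay at or below 0.14.
The dominant spike at lag 5 indicates a seasonal period of 5.

5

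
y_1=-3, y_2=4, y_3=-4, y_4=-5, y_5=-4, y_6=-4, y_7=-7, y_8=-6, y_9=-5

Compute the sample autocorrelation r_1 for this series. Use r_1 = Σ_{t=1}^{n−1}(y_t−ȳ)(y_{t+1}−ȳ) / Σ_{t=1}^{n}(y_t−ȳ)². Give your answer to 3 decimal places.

Mean ȳ = (-3 + 4 − 4 − 5 − 4 − 4 − 7 − 6 − 5)/9 = -3.7778
Numerator Σ_{t=1}^{8}(y_t−ȳ)(y_{t+1}−ȳ) = 15.5062
Denominator Σ(y_t−ȳ)² = 79.5556
r_1 = 15.5062 / 79.5556 = 0.195

0.195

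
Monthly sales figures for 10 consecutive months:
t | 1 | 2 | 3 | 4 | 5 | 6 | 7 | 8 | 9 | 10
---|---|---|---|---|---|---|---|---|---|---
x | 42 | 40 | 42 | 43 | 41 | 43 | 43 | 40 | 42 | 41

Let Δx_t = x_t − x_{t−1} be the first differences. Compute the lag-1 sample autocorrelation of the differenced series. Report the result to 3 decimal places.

First differences Δx: -2, 2, 1, -2, 2, 0, -3, 2, -1
Mean of differences = -0.1111
Numerator Σ(Δx_t−Δx̄)(Δx_{t+1}−Δx̄) = -15.7901
Denominator Σ(Δx_t−Δx̄)² = 30.8889
r_1(Δx) = -15.7901 / 30.8889 = -0.511

-0.511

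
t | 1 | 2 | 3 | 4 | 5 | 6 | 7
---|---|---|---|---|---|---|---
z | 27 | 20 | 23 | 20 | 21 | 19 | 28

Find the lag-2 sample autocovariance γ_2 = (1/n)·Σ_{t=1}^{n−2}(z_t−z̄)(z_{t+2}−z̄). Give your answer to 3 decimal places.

Mean z̄ = (27 + 20 + 23 + 20 + 21 + 19 + 28)/7 = 22.5714
Deviations: 4.4286, -2.5714, 0.4286, -2.5714, -1.5714, -3.5714, 5.4286
Σ_{t=1}^{5}(z_t−z̄)(z_{t+2}−z̄) = 8.4898
γ_2 = 8.4898 / 7 = 1.213

1.213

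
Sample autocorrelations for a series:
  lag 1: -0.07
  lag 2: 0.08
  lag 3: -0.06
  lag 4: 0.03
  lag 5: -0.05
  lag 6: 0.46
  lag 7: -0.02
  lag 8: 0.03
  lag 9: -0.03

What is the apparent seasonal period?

6

The largest autocorrelation is r_6 = 0.46; the remaining lags stay at or below 0.08.
The dominant spike at lag 6 indicates a seasonal period of 6.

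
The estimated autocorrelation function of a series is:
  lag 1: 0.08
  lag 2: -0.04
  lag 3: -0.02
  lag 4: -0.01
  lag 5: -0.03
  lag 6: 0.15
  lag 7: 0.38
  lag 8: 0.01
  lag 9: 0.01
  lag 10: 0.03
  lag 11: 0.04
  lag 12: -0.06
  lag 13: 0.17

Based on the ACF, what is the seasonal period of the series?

7

The largest autocorrelation is r_7 = 0.38; the remaining lags stay at or below 0.17.
The dominant spike at lag 7 indicates a seasonal period of 7.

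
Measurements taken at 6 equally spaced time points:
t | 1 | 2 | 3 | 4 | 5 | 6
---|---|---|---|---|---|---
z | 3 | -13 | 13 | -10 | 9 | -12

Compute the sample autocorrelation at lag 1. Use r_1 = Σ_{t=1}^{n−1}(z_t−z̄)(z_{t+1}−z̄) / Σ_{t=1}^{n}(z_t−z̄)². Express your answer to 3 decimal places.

Mean z̄ = (3 − 13 + 13 − 10 + 9 − 12)/6 = -1.6667
Deviations from mean: 4.6667, -11.3333, 14.6667, -8.3333, 10.6667, -10.3333
Σ(z_t−z̄)(z_{t+1}−z̄) = (-52.8889) + (-166.2222) + (-122.2222) + (-88.8889) + (-110.2222) = -540.4444
Denominator Σ(z_t−z̄)² = 655.3333
r_1 = -540.4444 / 655.3333 = -0.825

-0.825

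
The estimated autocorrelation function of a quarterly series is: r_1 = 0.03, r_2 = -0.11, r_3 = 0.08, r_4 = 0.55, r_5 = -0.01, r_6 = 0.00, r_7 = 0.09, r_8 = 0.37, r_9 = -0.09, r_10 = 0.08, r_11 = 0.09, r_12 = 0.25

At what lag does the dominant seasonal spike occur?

The largest autocorrelation is r_4 = 0.55, with weaker echoes at lags 8 (0.37) and 12 (0.25); the remaining lags stay at or below 0.09.
The dominant spike at lag 4 indicates a seasonal period of 4.

4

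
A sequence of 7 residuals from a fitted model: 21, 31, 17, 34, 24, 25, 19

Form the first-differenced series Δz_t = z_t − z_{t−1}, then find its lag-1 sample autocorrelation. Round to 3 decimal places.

First differences Δz: 10, -14, 17, -10, 1, -6
Mean of differences = -0.3333
Numerator Σ(Δz_t−Δz̄)(Δz_{t+1}−Δz̄) = -566.1111
Denominator Σ(Δz_t−Δz̄)² = 721.3333
r_1(Δz) = -566.1111 / 721.3333 = -0.785

-0.785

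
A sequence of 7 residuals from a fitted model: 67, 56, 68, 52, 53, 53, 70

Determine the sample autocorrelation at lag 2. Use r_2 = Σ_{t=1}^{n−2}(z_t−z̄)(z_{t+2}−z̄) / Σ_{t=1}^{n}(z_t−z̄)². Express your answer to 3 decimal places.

Mean z̄ = (67 + 56 + 68 + 52 + 53 + 53 + 70)/7 = 59.8571
Deviations from mean: 7.1429, -3.8571, 8.1429, -7.8571, -6.8571, -6.8571, 10.1429
Numerator Σ_{t=1}^{5}(z_t−z̄)(z_{t+2}−z̄) = 16.9592
Denominator Σ(z_t−z̄)² = 390.8571
r_2 = 16.9592 / 390.8571 = 0.043

0.043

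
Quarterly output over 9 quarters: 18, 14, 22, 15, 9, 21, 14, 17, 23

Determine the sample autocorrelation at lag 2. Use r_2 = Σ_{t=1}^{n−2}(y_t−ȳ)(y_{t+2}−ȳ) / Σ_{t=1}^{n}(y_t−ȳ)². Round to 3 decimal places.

Mean ȳ = (18 + 14 + 22 + 15 + 9 + 21 + 14 + 17 + 23)/9 = 17.0000
Σ(y_t−ȳ)(y_{t+2}−ȳ) = (5.0000) + (6.0000) + (-40.0000) + (-8.0000) + (24.0000) + (0.0000) + (-18.0000) = -31.0000
Denominator Σ(y_t−ȳ)² = 164.0000
r_2 = -31.0000 / 164.0000 = -0.189

-0.189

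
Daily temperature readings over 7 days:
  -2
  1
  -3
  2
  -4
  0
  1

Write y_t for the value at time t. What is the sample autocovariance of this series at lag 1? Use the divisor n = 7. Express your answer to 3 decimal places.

Mean ȳ = (-2 + 1 − 3 + 2 − 4 + 0 + 1)/7 = -0.7143
Deviations: -1.2857, 1.7143, -2.2857, 2.7143, -3.2857, 0.7143, 1.7143
Σ_{t=1}^{6}(y_t−ȳ)(y_{t+1}−ȳ) = -22.3673
γ_1 = -22.3673 / 7 = -3.195

-3.195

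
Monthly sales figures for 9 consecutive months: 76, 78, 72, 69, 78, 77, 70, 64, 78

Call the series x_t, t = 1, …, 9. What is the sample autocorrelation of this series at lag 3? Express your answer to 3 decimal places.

Mean x̄ = (76 + 78 + 72 + 69 + 78 + 77 + 70 + 64 + 78)/9 = 73.5556
Numerator Σ_{t=1}^{6}(x_t−x̄)(x_{t+3}−x̄) = -7.7037
Denominator Σ(x_t−x̄)² = 204.2222
r_3 = -7.7037 / 204.2222 = -0.038

-0.038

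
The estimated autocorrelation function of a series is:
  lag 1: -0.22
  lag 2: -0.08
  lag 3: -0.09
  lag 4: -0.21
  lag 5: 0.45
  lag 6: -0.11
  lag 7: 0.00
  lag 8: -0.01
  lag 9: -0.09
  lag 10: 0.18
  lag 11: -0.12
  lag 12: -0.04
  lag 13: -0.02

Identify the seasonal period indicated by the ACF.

5

The largest autocorrelation is r_5 = 0.45, with a weaker echo at lag 10 (0.18); the remaining lags stay at or below 0.00.
The dominant spike at lag 5 indicates a seasonal period of 5.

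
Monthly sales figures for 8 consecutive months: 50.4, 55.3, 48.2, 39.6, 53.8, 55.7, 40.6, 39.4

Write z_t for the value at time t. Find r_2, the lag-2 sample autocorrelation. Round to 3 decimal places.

-0.663

Mean z̄ = (50.4 + 55.3 + 48.2 + 39.6 + 53.8 + 55.7 + 40.6 + 39.4)/8 = 47.8750
Deviations from mean: 2.5250, 7.4250, 0.3250, -8.2750, 5.9250, 7.8250, -7.2750, -8.4750
Σ(z_t−z̄)(z_{t+2}−z̄) = (0.8206) + (-61.4419) + (1.9256) + (-64.7519) + (-43.1044) + (-66.3169) = -232.8688
Denominator Σ(z_t−z̄)² = 351.1750
r_2 = -232.8688 / 351.1750 = -0.663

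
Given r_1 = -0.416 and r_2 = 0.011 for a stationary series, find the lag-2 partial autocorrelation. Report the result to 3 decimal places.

φ_{22} = (r_2 − r_1²) / (1 − r_1²)
r_1² = (-0.416)² = 0.173056
Numerator = 0.011 − 0.1731 = -0.1621; denominator = 1 − 0.1731 = 0.8269
φ_{22} = -0.1621 / 0.8269 = -0.196

-0.196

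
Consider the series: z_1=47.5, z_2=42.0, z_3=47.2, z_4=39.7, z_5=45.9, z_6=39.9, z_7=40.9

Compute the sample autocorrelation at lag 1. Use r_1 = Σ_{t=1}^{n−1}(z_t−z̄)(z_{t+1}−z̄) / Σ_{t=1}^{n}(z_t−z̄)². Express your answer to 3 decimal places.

-0.484

Mean z̄ = (47.5 + 42.0 + 47.2 + 39.7 + 45.9 + 39.9 + 40.9)/7 = 43.3000
Deviations from mean: 4.2000, -1.3000, 3.9000, -3.6000, 2.6000, -3.4000, -2.4000
Σ(z_t−z̄)(z_{t+1}−z̄) = (-5.4600) + (-5.0700) + (-14.0400) + (-9.3600) + (-8.8400) + (8.1600) = -34.6100
Denominator Σ(z_t−z̄)² = 71.5800
r_1 = -34.6100 / 71.5800 = -0.484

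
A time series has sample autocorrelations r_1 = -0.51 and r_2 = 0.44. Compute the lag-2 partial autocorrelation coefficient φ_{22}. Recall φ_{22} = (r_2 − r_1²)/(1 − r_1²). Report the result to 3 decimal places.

0.243

φ_{22} = (r_2 − r_1²) / (1 − r_1²)
r_1² = (-0.51)² = 0.2601
Numerator = 0.44 − 0.2601 = 0.1799; denominator = 1 − 0.2601 = 0.7399
φ_{22} = 0.1799 / 0.7399 = 0.243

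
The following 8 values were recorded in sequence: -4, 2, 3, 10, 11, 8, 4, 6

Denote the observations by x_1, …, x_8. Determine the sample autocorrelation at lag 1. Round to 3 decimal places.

0.404

Mean x̄ = (-4 + 2 + 3 + 10 + 11 + 8 + 4 + 6)/8 = 5.0000
Deviations from mean: -9.0000, -3.0000, -2.0000, 5.0000, 6.0000, 3.0000, -1.0000, 1.0000
Numerator Σ_{t=1}^{7}(x_t−x̄)(x_{t+1}−x̄) = 67.0000
Denominator Σ(x_t−x̄)² = 166.0000
r_1 = 67.0000 / 166.0000 = 0.404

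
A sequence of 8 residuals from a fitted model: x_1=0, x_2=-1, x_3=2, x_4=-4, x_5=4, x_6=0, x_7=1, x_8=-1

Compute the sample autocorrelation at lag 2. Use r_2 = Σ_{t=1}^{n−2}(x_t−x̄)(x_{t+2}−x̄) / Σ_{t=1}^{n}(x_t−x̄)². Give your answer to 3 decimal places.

0.404

Mean x̄ = (0 − 1 + 2 − 4 + 4 + 0 + 1 − 1)/8 = 0.1250
Deviations from mean: -0.1250, -1.1250, 1.8750, -4.1250, 3.8750, -0.1250, 0.8750, -1.1250
Σ(x_t−x̄)(x_{t+2}−x̄) = (-0.2344) + (4.6406) + (7.2656) + (0.5156) + (3.3906) + (0.1406) = 15.7188
Denominator Σ(x_t−x̄)² = 38.8750
r_2 = 15.7188 / 38.8750 = 0.404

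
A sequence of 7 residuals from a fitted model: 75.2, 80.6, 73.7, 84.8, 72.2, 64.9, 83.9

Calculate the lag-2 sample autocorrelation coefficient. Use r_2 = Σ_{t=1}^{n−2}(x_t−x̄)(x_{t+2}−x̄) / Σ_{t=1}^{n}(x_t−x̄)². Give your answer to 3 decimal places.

Mean x̄ = (75.2 + 80.6 + 73.7 + 84.8 + 72.2 + 64.9 + 83.9)/7 = 76.4714
Deviations from mean: -1.2714, 4.1286, -2.7714, 8.3286, -4.2714, -11.5714, 7.4286
Σ(x_t−x̄)(x_{t+2}−x̄) = (3.5237) + (34.3851) + (11.8380) + (-96.3735) + (-31.7306) = -78.3573
Denominator Σ(x_t−x̄)² = 303.0343
r_2 = -78.3573 / 303.0343 = -0.259

-0.259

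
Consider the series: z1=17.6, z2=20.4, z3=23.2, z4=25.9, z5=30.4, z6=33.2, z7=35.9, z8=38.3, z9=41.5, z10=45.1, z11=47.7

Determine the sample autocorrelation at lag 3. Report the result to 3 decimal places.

Mean z̄ = (17.6 + 20.4 + 23.2 + 25.9 + 30.4 + 33.2 + 35.9 + 38.3 + 41.5 + 45.1 + 47.7)/11 = 32.6545
Numerator Σ_{t=1}^{8}(z_t−z̄)(z_{t+3}−z̄) = 219.6629
Denominator Σ(z_t−z̄)² = 1019.1073
r_3 = 219.6629 / 1019.1073 = 0.216

0.216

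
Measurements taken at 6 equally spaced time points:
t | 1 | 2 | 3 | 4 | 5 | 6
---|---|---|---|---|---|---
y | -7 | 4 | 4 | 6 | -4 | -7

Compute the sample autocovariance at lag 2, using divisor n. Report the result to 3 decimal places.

Mean ȳ = (-7 + 4 + 4 + 6 − 4 − 7)/6 = -0.6667
Deviations: -6.3333, 4.6667, 4.6667, 6.6667, -3.3333, -6.3333
Σ_{t=1}^{4}(y_t−ȳ)(y_{t+2}−ȳ) = -56.2222
γ_2 = -56.2222 / 6 = -9.370

-9.370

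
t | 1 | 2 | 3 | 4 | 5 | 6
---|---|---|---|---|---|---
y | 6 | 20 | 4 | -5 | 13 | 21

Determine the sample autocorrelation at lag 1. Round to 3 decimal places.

-0.046

Mean ȳ = (6 + 20 + 4 − 5 + 13 + 21)/6 = 9.8333
Deviations from mean: -3.8333, 10.1667, -5.8333, -14.8333, 3.1667, 11.1667
Numerator Σ_{t=1}^{5}(y_t−ȳ)(y_{t+1}−ȳ) = -23.3611
Denominator Σ(y_t−ȳ)² = 506.8333
r_1 = -23.3611 / 506.8333 = -0.046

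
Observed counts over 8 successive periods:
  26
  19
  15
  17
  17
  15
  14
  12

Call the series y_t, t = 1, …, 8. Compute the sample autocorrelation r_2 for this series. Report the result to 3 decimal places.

-0.067

Mean ȳ = (26 + 19 + 15 + 17 + 17 + 15 + 14 + 12)/8 = 16.8750
Numerator Σ_{t=1}^{6}(y_t−ȳ)(y_{t+2}−ȳ) = -8.5313
Denominator Σ(y_t−ȳ)² = 126.8750
r_2 = -8.5313 / 126.8750 = -0.067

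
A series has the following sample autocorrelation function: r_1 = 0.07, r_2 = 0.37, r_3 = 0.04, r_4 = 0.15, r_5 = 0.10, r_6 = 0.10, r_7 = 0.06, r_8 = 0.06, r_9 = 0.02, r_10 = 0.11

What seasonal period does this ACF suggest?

The largest autocorrelation is r_2 = 0.37, with a weaker echo at lag 4 (0.15); the remaining lags stay at or below 0.11.
The dominant spike at lag 2 indicates a seasonal period of 2.

2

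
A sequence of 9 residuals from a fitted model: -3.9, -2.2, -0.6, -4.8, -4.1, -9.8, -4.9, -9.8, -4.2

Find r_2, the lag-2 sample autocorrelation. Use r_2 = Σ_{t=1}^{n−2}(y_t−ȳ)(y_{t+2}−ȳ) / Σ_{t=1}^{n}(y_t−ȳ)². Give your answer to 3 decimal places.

0.415

Mean ȳ = (-3.9 − 2.2 − 0.6 − 4.8 − 4.1 − 9.8 − 4.9 − 9.8 − 4.2)/9 = -4.9222
Σ(y_t−ȳ)(y_{t+2}−ȳ) = (4.4183) + (0.3327) + (3.5538) + (-0.5962) + (0.0183) + (23.7927) + (0.0160) = 31.5357
Denominator Σ(y_t−ȳ)² = 75.9356
r_2 = 31.5357 / 75.9356 = 0.415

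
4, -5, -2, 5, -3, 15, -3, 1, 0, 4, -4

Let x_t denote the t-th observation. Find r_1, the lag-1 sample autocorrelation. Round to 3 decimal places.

Mean x̄ = (4 − 5 − 2 + 5 − 3 + 15 − 3 + 1 + 0 + 4 − 4)/11 = 1.0909
Numerator Σ_{t=1}^{10}(x_t−x̄)(x_{t+1}−x̄) = -158.2810
Denominator Σ(x_t−x̄)² = 332.9091
r_1 = -158.2810 / 332.9091 = -0.475

-0.475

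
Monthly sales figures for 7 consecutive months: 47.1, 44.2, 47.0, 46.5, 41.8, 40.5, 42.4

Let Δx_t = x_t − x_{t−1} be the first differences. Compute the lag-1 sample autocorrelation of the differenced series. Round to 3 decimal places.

-0.175

First differences Δx: -2.9, 2.8, -0.5, -4.7, -1.3, 1.9
Mean of differences = -0.7833
Numerator Σ(Δx_t−Δx̄)(Δx_{t+1}−Δx̄) = -7.0419
Denominator Σ(Δx_t−Δx̄)² = 40.2083
r_1(Δx) = -7.0419 / 40.2083 = -0.175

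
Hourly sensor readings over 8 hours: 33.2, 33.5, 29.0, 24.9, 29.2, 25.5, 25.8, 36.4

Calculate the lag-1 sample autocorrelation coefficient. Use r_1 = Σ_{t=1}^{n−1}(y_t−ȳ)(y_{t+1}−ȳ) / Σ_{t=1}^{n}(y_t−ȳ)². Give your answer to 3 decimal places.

Mean ȳ = (33.2 + 33.5 + 29.0 + 24.9 + 29.2 + 25.5 + 25.8 + 36.4)/8 = 29.6875
Σ(y_t−ȳ)(y_{t+1}−ȳ) = (13.3914) + (-2.6211) + (3.2914) + (2.3339) + (2.0414) + (16.2789) + (-26.0948) = 8.6211
Denominator Σ(y_t−ȳ)² = 128.2088
r_1 = 8.6211 / 128.2088 = 0.067

0.067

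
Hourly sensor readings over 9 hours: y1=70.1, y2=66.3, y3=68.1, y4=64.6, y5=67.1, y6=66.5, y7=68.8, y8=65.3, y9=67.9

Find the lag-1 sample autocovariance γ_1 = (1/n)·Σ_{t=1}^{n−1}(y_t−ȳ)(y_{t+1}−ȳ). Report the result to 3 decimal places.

-1.218

Mean ȳ = (70.1 + 66.3 + 68.1 + 64.6 + 67.1 + 66.5 + 68.8 + 65.3 + 67.9)/9 = 67.1889
Σ_{t=1}^{8}(y_t−ȳ)(y_{t+1}−ȳ) = -10.9612
γ_1 = -10.9612 / 9 = -1.218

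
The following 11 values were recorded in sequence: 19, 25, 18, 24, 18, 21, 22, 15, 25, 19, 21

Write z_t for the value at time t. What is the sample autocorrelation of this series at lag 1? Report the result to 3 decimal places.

-0.750

Mean z̄ = (19 + 25 + 18 + 24 + 18 + 21 + 22 + 15 + 25 + 19 + 21)/11 = 20.6364
Numerator Σ_{t=1}^{10}(z_t−z̄)(z_{t+1}−z̄) = -76.8595
Denominator Σ(z_t−z̄)² = 102.5455
r_1 = -76.8595 / 102.5455 = -0.750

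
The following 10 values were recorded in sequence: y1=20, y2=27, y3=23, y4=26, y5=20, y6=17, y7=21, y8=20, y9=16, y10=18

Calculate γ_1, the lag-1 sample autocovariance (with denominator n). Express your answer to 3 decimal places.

Mean ȳ = (20 + 27 + 23 + 26 + 20 + 17 + 21 + 20 + 16 + 18)/10 = 20.8000
Σ_{t=1}^{9}(y_t−ȳ)(y_{t+1}−ȳ) = 35.3600
γ_1 = 35.3600 / 10 = 3.536

3.536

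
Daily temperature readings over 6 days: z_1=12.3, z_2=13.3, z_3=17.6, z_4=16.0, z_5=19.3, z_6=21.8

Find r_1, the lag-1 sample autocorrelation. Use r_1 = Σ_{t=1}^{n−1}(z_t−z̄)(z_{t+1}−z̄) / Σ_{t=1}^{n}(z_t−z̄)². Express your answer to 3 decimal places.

Mean z̄ = (12.3 + 13.3 + 17.6 + 16.0 + 19.3 + 21.8)/6 = 16.7167
Σ(z_t−z̄)(z_{t+1}−z̄) = (15.0903) + (-3.0181) + (-0.6331) + (-1.8514) + (13.1319) = 22.7197
Denominator Σ(z_t−z̄)² = 64.9883
r_1 = 22.7197 / 64.9883 = 0.350

0.350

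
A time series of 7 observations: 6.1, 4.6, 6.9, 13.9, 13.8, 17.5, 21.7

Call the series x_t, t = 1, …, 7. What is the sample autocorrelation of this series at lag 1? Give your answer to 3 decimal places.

Mean x̄ = (6.1 + 4.6 + 6.9 + 13.9 + 13.8 + 17.5 + 21.7)/7 = 12.0714
Σ(x_t−x̄)(x_{t+1}−x̄) = (44.6151) + (38.6380) + (-9.4563) + (3.1608) + (9.3837) + (52.2694) = 138.6106
Denominator Σ(x_t−x̄)² = 246.7343
r_1 = 138.6106 / 246.7343 = 0.562

0.562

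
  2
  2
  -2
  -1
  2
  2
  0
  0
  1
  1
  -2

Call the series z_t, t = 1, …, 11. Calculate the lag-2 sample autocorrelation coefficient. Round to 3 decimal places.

Mean z̄ = (2 + 2 − 2 − 1 + 2 + 2 + 0 + 0 + 1 + 1 − 2)/11 = 0.4545
Numerator Σ_{t=1}^{9}(z_t−z̄)(z_{t+2}−z̄) = -15.3223
Denominator Σ(z_t−z̄)² = 24.7273
r_2 = -15.3223 / 24.7273 = -0.620

-0.620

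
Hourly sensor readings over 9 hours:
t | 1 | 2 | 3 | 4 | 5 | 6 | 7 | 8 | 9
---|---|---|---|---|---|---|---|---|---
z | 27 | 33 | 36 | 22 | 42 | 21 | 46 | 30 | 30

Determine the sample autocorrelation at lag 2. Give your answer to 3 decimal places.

0.449

Mean z̄ = (27 + 33 + 36 + 22 + 42 + 21 + 46 + 30 + 30)/9 = 31.8889
Numerator Σ_{t=1}^{7}(z_t−z̄)(z_{t+2}−z̄) = 254.7531
Denominator Σ(z_t−z̄)² = 566.8889
r_2 = 254.7531 / 566.8889 = 0.449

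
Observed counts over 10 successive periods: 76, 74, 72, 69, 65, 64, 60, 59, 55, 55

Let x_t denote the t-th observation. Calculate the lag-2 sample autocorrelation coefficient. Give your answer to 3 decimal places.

Mean x̄ = (76 + 74 + 72 + 69 + 65 + 64 + 60 + 59 + 55 + 55)/10 = 64.9000
Numerator Σ_{t=1}^{8}(x_t−x̄)(x_{t+2}−x̄) = 224.8800
Denominator Σ(x_t−x̄)² = 528.9000
r_2 = 224.8800 / 528.9000 = 0.425

0.425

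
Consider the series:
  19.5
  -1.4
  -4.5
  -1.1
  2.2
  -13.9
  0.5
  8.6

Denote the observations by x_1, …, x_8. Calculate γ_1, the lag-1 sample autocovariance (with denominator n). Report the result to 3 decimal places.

-3.839

Mean x̄ = (19.5 − 1.4 − 4.5 − 1.1 + 2.2 − 13.9 + 0.5 + 8.6)/8 = 1.2375
Deviations: 18.2625, -2.6375, -5.7375, -2.3375, 0.9625, -15.1375, -0.7375, 7.3625
Σ_{t=1}^{7}(x_t−x̄)(x_{t+1}−x̄) = -30.7089
γ_1 = -30.7089 / 8 = -3.839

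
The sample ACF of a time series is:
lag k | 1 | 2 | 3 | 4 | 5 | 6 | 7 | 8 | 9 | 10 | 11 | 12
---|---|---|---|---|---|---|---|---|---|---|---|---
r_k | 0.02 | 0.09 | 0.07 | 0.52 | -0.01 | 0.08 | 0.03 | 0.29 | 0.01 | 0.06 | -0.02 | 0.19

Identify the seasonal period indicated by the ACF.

The largest autocorrelation is r_4 = 0.52, with weaker echoes at lags 8 (0.29) and 12 (0.19); the remaining lags stay at or below 0.09.
The dominant spike at lag 4 indicates a seasonal period of 4.

4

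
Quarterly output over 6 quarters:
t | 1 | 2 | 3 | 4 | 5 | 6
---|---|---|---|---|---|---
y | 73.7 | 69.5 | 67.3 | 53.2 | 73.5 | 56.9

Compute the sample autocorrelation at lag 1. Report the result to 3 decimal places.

-0.399

Mean ȳ = (73.7 + 69.5 + 67.3 + 53.2 + 73.5 + 56.9)/6 = 65.6833
Deviations from mean: 8.0167, 3.8167, 1.6167, -12.4833, 7.8167, -8.7833
Numerator Σ_{t=1}^{5}(y_t−ȳ)(y_{t+1}−ȳ) = -149.6486
Denominator Σ(y_t−ȳ)² = 375.5283
r_1 = -149.6486 / 375.5283 = -0.399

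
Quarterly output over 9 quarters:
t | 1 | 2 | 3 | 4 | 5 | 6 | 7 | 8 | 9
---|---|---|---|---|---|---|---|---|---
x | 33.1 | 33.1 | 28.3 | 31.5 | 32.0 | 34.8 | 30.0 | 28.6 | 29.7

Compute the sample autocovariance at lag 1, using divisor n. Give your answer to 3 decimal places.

0.339

Mean x̄ = (33.1 + 33.1 + 28.3 + 31.5 + 32.0 + 34.8 + 30.0 + 28.6 + 29.7)/9 = 31.2333
Σ_{t=1}^{8}(x_t−x̄)(x_{t+1}−x̄) = 3.0522
γ_1 = 3.0522 / 9 = 0.339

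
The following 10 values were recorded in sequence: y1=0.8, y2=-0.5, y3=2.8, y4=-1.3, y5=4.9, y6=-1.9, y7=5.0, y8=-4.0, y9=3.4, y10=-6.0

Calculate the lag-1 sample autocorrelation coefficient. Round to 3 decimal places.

Mean ȳ = (0.8 − 0.5 + 2.8 − 1.3 + 4.9 − 1.9 + 5.0 − 4.0 + 3.4 − 6.0)/10 = 0.3200
Numerator Σ_{t=1}^{9}(y_t−ȳ)(y_{t+1}−ȳ) = -87.4104
Denominator Σ(y_t−ȳ)² = 125.5760
r_1 = -87.4104 / 125.5760 = -0.696

-0.696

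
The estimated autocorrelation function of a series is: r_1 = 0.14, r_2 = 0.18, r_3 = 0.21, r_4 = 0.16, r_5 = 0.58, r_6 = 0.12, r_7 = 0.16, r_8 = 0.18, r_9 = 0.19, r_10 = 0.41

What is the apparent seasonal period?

5

The largest autocorrelation is r_5 = 0.58, with a weaker echo at lag 10 (0.41); the remaining lags stay at or below 0.21.
The dominant spike at lag 5 indicates a seasonal period of 5.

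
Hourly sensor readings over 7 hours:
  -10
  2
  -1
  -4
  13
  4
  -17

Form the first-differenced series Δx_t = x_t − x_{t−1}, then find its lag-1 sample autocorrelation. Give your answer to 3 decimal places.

First differences Δx: 12, -3, -3, 17, -9, -21
Mean of differences = -1.1667
Numerator Σ(Δx_t−Δx̄)(Δx_{t+1}−Δx̄) = -41.0278
Denominator Σ(Δx_t−Δx̄)² = 964.8333
r_1(Δx) = -41.0278 / 964.8333 = -0.043

-0.043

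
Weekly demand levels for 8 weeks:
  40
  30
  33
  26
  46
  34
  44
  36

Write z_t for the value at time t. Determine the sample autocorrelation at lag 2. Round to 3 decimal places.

0.361

Mean z̄ = (40 + 30 + 33 + 26 + 46 + 34 + 44 + 36)/8 = 36.1250
Σ(z_t−z̄)(z_{t+2}−z̄) = (-12.1094) + (62.0156) + (-30.8594) + (21.5156) + (77.7656) + (0.2656) = 118.5938
Denominator Σ(z_t−z̄)² = 328.8750
r_2 = 118.5938 / 328.8750 = 0.361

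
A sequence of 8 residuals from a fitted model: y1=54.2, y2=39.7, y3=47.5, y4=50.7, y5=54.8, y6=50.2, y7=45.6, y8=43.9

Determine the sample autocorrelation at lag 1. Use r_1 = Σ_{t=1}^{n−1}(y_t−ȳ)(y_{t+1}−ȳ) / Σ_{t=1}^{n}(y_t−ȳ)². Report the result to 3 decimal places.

Mean ȳ = (54.2 + 39.7 + 47.5 + 50.7 + 54.8 + 50.2 + 45.6 + 43.9)/8 = 48.3250
Σ(y_t−ȳ)(y_{t+1}−ȳ) = (-50.6719) + (7.1156) + (-1.9594) + (15.3781) + (12.1406) + (-5.1094) + (12.0581) = -11.0481
Denominator Σ(y_t−ȳ)² = 187.6750
r_1 = -11.0481 / 187.6750 = -0.059

-0.059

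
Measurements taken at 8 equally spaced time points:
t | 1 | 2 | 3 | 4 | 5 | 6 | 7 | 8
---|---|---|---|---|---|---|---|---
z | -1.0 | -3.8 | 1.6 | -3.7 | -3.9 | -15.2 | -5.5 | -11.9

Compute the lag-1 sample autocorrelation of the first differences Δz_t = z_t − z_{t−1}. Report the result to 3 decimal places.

First differences Δz: -2.8, 5.4, -5.3, -0.2, -11.3, 9.7, -6.4
Mean of differences = -1.5571
Numerator Σ(Δz_t−Δz̄)(Δz_{t+1}−Δz̄) = -217.1818
Denominator Σ(Δz_t−Δz̄)² = 310.8971
r_1(Δz) = -217.1818 / 310.8971 = -0.699

-0.699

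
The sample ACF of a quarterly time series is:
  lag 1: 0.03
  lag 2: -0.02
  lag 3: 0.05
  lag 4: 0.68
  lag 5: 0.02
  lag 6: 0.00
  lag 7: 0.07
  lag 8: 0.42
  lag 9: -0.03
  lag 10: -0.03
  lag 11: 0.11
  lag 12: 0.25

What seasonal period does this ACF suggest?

The largest autocorrelation is r_4 = 0.68, with weaker echoes at lags 8 (0.42) and 12 (0.25); the remaining lags stay at or below 0.11.
The dominant spike at lag 4 indicates a seasonal period of 4.

4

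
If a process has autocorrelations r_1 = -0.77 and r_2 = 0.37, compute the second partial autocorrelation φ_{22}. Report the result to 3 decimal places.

φ_{22} = (r_2 − r_1²) / (1 − r_1²)
r_1² = (-0.77)² = 0.5929
Numerator = 0.37 − 0.5929 = -0.2229; denominator = 1 − 0.5929 = 0.4071
φ_{22} = -0.2229 / 0.4071 = -0.548

-0.548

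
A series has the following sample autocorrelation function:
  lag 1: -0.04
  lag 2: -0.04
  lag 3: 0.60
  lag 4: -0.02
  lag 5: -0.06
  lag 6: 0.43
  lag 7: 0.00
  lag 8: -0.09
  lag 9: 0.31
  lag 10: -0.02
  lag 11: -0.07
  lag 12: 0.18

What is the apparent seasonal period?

3

The largest autocorrelation is r_3 = 0.60, with weaker echoes at lags 6 (0.43), 9 (0.31) and 12 (0.18); the remaining lags stay at or below 0.00.
The dominant spike at lag 3 indicates a seasonal period of 3.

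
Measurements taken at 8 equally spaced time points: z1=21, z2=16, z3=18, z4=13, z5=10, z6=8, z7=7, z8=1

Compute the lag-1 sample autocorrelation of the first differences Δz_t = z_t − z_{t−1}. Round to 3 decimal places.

First differences Δz: -5, 2, -5, -3, -2, -1, -6
Mean of differences = -2.8571
Numerator Σ(Δz_t−Δz̄)(Δz_{t+1}−Δz̄) = -24.8776
Denominator Σ(Δz_t−Δz̄)² = 46.8571
r_1(Δz) = -24.8776 / 46.8571 = -0.531

-0.531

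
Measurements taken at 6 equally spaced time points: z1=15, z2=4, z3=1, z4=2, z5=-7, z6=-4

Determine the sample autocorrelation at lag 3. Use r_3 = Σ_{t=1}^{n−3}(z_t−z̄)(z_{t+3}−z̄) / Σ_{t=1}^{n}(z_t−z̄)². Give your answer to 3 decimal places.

-0.042

Mean z̄ = (15 + 4 + 1 + 2 − 7 − 4)/6 = 1.8333
Numerator Σ_{t=1}^{3}(z_t−z̄)(z_{t+3}−z̄) = -12.0833
Denominator Σ(z_t−z̄)² = 290.8333
r_3 = -12.0833 / 290.8333 = -0.042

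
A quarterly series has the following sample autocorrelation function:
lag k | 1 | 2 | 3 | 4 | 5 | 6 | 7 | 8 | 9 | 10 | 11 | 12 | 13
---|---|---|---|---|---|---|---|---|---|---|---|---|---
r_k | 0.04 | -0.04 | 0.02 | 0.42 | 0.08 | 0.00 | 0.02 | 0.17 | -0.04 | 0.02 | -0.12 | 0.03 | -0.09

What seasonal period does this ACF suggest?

The largest autocorrelation is r_4 = 0.42, with a weaker echo at lag 8 (0.17); the remaining lags stay at or below 0.08.
The dominant spike at lag 4 indicates a seasonal period of 4.

4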